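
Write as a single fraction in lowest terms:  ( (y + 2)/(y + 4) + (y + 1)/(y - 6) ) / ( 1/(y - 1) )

Numerator: (y + 2)/(y + 4) + (y + 1)/(y - 6) = (2*y^2 + y - 8)/(y^2 - 2*y - 24)
Denominator: 1/(y - 1) = 1/(y - 1)
Divide: ((2*y^2 + y - 8)/(y^2 - 2*y - 24)) · (y - 1) = (2*y^3 - y^2 - 9*y + 8)/(y^2 - 2*y - 24)

(2*y^3 - y^2 - 9*y + 8)/(y^2 - 2*y - 24)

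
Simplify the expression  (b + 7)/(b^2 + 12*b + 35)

1/(b + 5)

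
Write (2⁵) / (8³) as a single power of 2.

2^(-4)

2⁵ = 2^5; 8³ = 2^9
Combine exponents: 2^(-4)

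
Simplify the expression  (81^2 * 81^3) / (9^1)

3^18

81^2 = 3^8; 81^3 = 3^12; 9^1 = 3^2
Combine exponents: 3^18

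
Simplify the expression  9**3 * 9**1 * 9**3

9**3 = 3**6; 9**1 = 3**2; 9**3 = 3**6
Combine exponents: 3**14

3**14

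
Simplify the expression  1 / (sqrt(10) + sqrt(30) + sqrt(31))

(-20*sqrt(93) + 9*sqrt(31) + 11*sqrt(30) + 51*sqrt(10))/1119

Group as (sqrt(10) + sqrt(30)) + sqrt(31); multiply by (sqrt(10) + sqrt(30)) - sqrt(31), then rationalise the remaining surd.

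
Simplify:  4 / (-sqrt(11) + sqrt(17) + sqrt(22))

Group as (sqrt(17) + sqrt(22)) - sqrt(11); multiply by (sqrt(17) + sqrt(22)) + sqrt(11), then rationalise the remaining surd.

(-14*sqrt(11) + 3*sqrt(22) + 8*sqrt(17) + 11*sqrt(34))/89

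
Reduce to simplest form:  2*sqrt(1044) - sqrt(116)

10*sqrt(29)

2*sqrt(1044) = 12*sqrt(29); sqrt(116) = 2*sqrt(29)
Combine: (12 - 2)·sqrt(29) = 10*sqrt(29)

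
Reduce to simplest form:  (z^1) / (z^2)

Quotient: (z^-1)

1/z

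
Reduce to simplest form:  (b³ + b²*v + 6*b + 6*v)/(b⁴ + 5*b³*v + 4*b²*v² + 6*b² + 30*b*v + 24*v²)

Factor: b³ + b²*v + 6*b + 6*v = (b² + 6)·(b + v);  b⁴ + 5*b³*v + 4*b²*v² + 6*b² + 30*b*v + 24*v² = (b² + 6)·(b + 4*v)·(b + v)
Cancel the common factors (b² + 6), (b + v).

1/(b + 4*v)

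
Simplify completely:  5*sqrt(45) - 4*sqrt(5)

11*sqrt(5)

5*sqrt(45) = 15*sqrt(5); 4*sqrt(5) = 4*sqrt(5)
Combine: (15 - 4)·sqrt(5) = 11*sqrt(5)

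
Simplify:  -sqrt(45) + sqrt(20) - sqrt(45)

-4*sqrt(5)

sqrt(45) = 3*sqrt(5); sqrt(20) = 2*sqrt(5); sqrt(45) = 3*sqrt(5)
Combine: (-3 + 2 - 3)·sqrt(5) = -4*sqrt(5)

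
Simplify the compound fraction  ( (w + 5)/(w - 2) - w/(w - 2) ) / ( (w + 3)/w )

5*w/(w^2 + w - 6)

Numerator: (w + 5)/(w - 2) - w/(w - 2) = 5/(w - 2)
Denominator: (w + 3)/w = (w + 3)/w
Divide: (5/(w - 2)) · (w/(w + 3)) = 5*w/(w^2 + w - 6)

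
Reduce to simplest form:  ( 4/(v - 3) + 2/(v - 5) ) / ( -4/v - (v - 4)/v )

Numerator: 4/(v - 3) + 2/(v - 5) = (6*v - 26)/(v² - 8*v + 15)
Denominator: -4/v - (v - 4)/v = -1
Divide: ((6*v - 26)/(v² - 8*v + 15)) · (-1) = (-6*v + 26)/(v² - 8*v + 15)

(-6*v + 26)/(v² - 8*v + 15)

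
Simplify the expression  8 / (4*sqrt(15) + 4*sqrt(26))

(-2*sqrt(15) + 2*sqrt(26))/11

Multiply numerator and denominator by -4*sqrt(15) + 4*sqrt(26).
Denominator becomes 176; numerator becomes -32*sqrt(15) + 32*sqrt(26).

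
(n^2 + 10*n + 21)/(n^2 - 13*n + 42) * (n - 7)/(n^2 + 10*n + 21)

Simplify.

1/(n - 6)

Factor: n^2 + 10*n + 21 = (n + 7)*(n + 3);  n^2 - 13*n + 42 = (n - 6)*(n - 7);  n^2 + 10*n + 21 = (n + 3)*(n + 7)
Cancel the common factors (n - 7), (n + 7), (n + 3).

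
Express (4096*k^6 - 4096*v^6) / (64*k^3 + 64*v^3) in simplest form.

64*k^3 - 64*v^3

4096*k^6 - 4096*v^6 factors as -4096*(-k + v)*(k + v)*(k^2 - k*v + v^2)*(k^2 + k*v + v^2).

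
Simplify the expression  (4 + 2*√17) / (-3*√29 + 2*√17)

Multiply numerator and denominator by 2*√17 + 3*√29.
Denominator becomes -193; numerator becomes 8*√17 + 12*√29 + 68 + 6*√493.

(-6*√493 - 68 - 12*√29 - 8*√17)/193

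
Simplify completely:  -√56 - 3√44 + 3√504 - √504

√56 = 2*√14; 3√44 = 6*√11; 3√504 = 18*√14; √504 = 6*√14

-6*√11 + 10*√14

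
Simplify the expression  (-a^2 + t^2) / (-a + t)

a + t

Factor t^2 - a^2 and cancel (-a + t).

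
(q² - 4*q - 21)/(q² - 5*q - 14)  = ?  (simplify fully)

(q + 3)/(q + 2)

Factor: q² - 4*q - 21 = (q - 7)·(q + 3);  q² - 5*q - 14 = (q - 7)·(q + 2)
Cancel the common factor (q - 7).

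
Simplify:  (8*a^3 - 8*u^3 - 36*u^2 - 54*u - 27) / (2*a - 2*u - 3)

4*a^2 + 4*a*u + 6*a + 4*u^2 + 12*u + 9

Factor as (a-b)(a^2+ab+b^2) with a=(2*a), b=(2*u + 3).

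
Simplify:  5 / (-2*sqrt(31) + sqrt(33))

(-10*sqrt(31) - 5*sqrt(33))/91

Multiply numerator and denominator by sqrt(33) + 2*sqrt(31).
Denominator becomes -91; numerator becomes 5*sqrt(33) + 10*sqrt(31).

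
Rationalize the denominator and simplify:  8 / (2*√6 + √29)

Multiply numerator and denominator by -√29 + 2*√6.
Denominator becomes -5; numerator becomes -8*√29 + 16*√6.

(-16*√6 + 8*√29)/5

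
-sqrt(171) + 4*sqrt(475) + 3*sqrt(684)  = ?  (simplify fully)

35*sqrt(19)

sqrt(171) = 3*sqrt(19); 4*sqrt(475) = 20*sqrt(19); 3*sqrt(684) = 18*sqrt(19)
Combine: (-3 + 20 + 18)·sqrt(19) = 35*sqrt(19)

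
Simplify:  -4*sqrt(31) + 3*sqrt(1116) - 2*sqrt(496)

4*sqrt(31) = 4*sqrt(31); 3*sqrt(1116) = 18*sqrt(31); 2*sqrt(496) = 8*sqrt(31)
Combine: (-4 + 18 - 8)·sqrt(31) = 6*sqrt(31)

6*sqrt(31)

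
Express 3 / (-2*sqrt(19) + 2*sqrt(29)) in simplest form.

(3*sqrt(19) + 3*sqrt(29))/20

Multiply numerator and denominator by 2*sqrt(19) + 2*sqrt(29).
Denominator becomes 40; numerator becomes 6*sqrt(19) + 6*sqrt(29).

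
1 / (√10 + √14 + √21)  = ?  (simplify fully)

(-28*√15 + 3*√21 + 17*√14 + 25*√10)/551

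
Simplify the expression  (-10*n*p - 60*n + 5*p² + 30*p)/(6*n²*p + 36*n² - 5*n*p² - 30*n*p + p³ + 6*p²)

5/(-3*n + p)

Factor: -10*n*p - 60*n + 5*p² + 30*p = 5·(p + 6)·(-2*n + p);  6*n²*p + 36*n² - 5*n*p² - 30*n*p + p³ + 6*p² = (p + 6)·(-2*n + p)·(-3*n + p)
Cancel the common factors (p + 6), (-2*n + p).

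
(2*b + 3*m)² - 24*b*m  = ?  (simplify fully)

(2*b - 3*m)²

Expanding gives 4*b² - 12*b*m + 9*m², a perfect square.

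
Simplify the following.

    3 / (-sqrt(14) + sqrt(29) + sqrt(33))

(-24*sqrt(14) + 5*sqrt(33) + 9*sqrt(29) + sqrt(13398))/254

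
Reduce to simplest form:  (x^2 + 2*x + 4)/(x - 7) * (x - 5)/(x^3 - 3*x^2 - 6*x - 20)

1/(x - 7)

Factor: x^3 - 3*x^2 - 6*x - 20 = (x - 5)*(x^2 + 2*x + 4)
Cancel the common factors (x^2 + 2*x + 4), (x - 5).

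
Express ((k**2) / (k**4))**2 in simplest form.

Inside the bracket: (k**-2)
Raise to the power 2: (k**-4)

k**(-4)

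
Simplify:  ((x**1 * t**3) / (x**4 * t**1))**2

t**4/x**6

Inside the bracket: (x**-3) * t**2
Raise to the power 2: (x**-6) * t**4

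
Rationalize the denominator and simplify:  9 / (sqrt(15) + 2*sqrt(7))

(-9*sqrt(15) + 18*sqrt(7))/13

Multiply numerator and denominator by -sqrt(15) + 2*sqrt(7).
Denominator becomes 13; numerator becomes -9*sqrt(15) + 18*sqrt(7).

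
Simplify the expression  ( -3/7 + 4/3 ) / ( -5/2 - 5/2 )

-19/105

Numerator: -3/7 + 4/3 = 19/21
Denominator: -5/2 - 5/2 = -5
Divide: (19/21) · (-1/5) = -19/105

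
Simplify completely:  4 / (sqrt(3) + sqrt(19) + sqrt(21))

(-24*sqrt(133) + 4*sqrt(21) + 20*sqrt(19) + 148*sqrt(3))/227

Group as (sqrt(3) + sqrt(21)) + sqrt(19); multiply by (sqrt(3) + sqrt(21)) - sqrt(19), then rationalise the remaining surd.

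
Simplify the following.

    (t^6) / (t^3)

t^3

Quotient: t^3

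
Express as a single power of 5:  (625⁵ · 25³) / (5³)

5^23

625⁵ = 5^20; 25³ = 5^6; 5³ = 5^3
Combine exponents: 5^23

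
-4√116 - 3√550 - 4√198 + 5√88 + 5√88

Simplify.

-8*√29 - 7*√22

4√116 = 8*√29; 3√550 = 15*√22; 4√198 = 12*√22; 5√88 = 10*√22; 5√88 = 10*√22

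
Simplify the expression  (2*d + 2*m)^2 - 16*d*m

4*(d - m)^2

After expansion: 4*d^2 - 8*d*m + 4*m^2 — a perfect-square trinomial.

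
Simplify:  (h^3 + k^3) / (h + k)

Factor as (a+b)(a^2-ab+b^2) with a=k, b=h.

h^2 - h*k + k^2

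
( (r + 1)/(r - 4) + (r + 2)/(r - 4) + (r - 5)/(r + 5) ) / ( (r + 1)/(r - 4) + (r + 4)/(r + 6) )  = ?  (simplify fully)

Numerator: (r + 1)/(r - 4) + (r + 2)/(r - 4) + (r - 5)/(r + 5) = (3*r^2 + 4*r + 35)/(r^2 + r - 20)
Denominator: (r + 1)/(r - 4) + (r + 4)/(r + 6) = (2*r^2 + 7*r - 10)/(r^2 + 2*r - 24)
Divide: ((3*r^2 + 4*r + 35)/(r^2 + r - 20)) · ((r^2 + 2*r - 24)/(2*r^2 + 7*r - 10)) = (3*r^3 + 22*r^2 + 59*r + 210)/(2*r^3 + 17*r^2 + 25*r - 50)

(3*r^3 + 22*r^2 + 59*r + 210)/(2*r^3 + 17*r^2 + 25*r - 50)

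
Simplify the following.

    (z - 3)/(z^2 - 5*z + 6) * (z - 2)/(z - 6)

1/(z - 6)

Factor: z^2 - 5*z + 6 = (z - 3)*(z - 2)
Cancel the common factors (z - 3), (z - 2).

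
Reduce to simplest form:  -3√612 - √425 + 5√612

7*√17

3√612 = 18*√17; √425 = 5*√17; 5√612 = 30*√17
Combine: (-18 - 5 + 30)·√17 = 7*√17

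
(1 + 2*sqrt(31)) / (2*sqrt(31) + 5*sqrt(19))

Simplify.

(-124 - 2*sqrt(31) + 5*sqrt(19) + 10*sqrt(589))/351

Multiply numerator and denominator by -5*sqrt(19) + 2*sqrt(31).
Denominator becomes -351; numerator becomes -10*sqrt(589) - 5*sqrt(19) + 2*sqrt(31) + 124.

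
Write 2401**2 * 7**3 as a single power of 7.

7**11

2401**2 = 7**8; 7**3 = 7**3
Combine exponents: 7**11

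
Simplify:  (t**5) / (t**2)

t**3

Quotient: t**3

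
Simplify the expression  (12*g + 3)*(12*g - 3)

(12*g)^2 - (3)^2 = 144*g^2 - 9.

144*g^2 - 9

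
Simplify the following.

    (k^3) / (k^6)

Quotient: (k^-3)

k^(-3)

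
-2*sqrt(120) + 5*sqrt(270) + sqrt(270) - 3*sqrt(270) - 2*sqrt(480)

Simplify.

-3*sqrt(30)

2*sqrt(120) = 4*sqrt(30); 5*sqrt(270) = 15*sqrt(30); sqrt(270) = 3*sqrt(30); 3*sqrt(270) = 9*sqrt(30); 2*sqrt(480) = 8*sqrt(30)
Combine: (-4 + 15 + 3 - 9 - 8)·sqrt(30) = -3*sqrt(30)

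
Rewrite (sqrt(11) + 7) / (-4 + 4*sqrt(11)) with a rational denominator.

Multiply numerator and denominator by -4*sqrt(11) - 4.
Denominator becomes -160; numerator becomes -32*sqrt(11) - 72.

(9 + 4*sqrt(11))/20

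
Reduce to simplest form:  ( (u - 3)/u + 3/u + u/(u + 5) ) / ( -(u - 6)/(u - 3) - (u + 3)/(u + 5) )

Numerator: (u - 3)/u + 3/u + u/(u + 5) = (2*u + 5)/(u + 5)
Denominator: -(u - 6)/(u - 3) - (u + 3)/(u + 5) = (-2*u² + u + 39)/(u² + 2*u - 15)
Divide: ((2*u + 5)/(u + 5)) · ((u² + 2*u - 15)/(-2*u² + u + 39)) = (-2*u² + u + 15)/(2*u² - u - 39)

(-2*u² + u + 15)/(2*u² - u - 39)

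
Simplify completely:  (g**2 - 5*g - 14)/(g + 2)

Factor: g**2 - 5*g - 14 = (g + 2)*(g - 7)
Cancel the common factor (g + 2).

g - 7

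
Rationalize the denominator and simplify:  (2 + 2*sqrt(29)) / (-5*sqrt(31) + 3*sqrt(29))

(-5*sqrt(899) - 87 - 5*sqrt(31) - 3*sqrt(29))/257

Multiply numerator and denominator by 3*sqrt(29) + 5*sqrt(31).
Denominator becomes -514; numerator becomes 6*sqrt(29) + 10*sqrt(31) + 174 + 10*sqrt(899).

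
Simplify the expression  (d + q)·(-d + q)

-d² + q²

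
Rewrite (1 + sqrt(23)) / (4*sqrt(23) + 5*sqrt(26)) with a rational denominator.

(-92 - 4*sqrt(23) + 5*sqrt(26) + 5*sqrt(598))/282

Multiply numerator and denominator by -5*sqrt(26) + 4*sqrt(23).
Denominator becomes -282; numerator becomes -5*sqrt(598) - 5*sqrt(26) + 4*sqrt(23) + 92.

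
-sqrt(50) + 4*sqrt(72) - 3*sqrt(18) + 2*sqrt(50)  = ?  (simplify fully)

20*sqrt(2)

sqrt(50) = 5*sqrt(2); 4*sqrt(72) = 24*sqrt(2); 3*sqrt(18) = 9*sqrt(2); 2*sqrt(50) = 10*sqrt(2)
Combine: (-5 + 24 - 9 + 10)·sqrt(2) = 20*sqrt(2)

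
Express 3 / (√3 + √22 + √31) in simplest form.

(-√2046 - 3*√31 + 6*√22 + 25*√3)/38

Group as (√3 + √22) + √31; multiply by (√3 + √22) - √31, then rationalise the remaining surd.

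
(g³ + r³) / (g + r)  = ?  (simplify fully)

Factor as (a+b)(a^2-ab+b^2) with a=g, b=r.

g² - g*r + r²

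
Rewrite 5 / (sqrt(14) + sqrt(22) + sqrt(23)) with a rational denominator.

(-20*sqrt(1771) + 65*sqrt(23) + 75*sqrt(22) + 155*sqrt(14))/1063

Group as (sqrt(14) + sqrt(23)) + sqrt(22); multiply by (sqrt(14) + sqrt(23)) - sqrt(22), then rationalise the remaining surd.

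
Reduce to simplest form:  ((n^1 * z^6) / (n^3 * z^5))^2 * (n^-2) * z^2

z^4/n^6

Inside the bracket: (n^-2) * z^1
Raise to the power 2: (n^-4) * z^2
Multiply by (n^-2) * z^2: add exponents.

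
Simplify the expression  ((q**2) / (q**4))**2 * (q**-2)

q**(-6)

Inside the bracket: (q**-2)
Raise to the power 2: (q**-4)
Multiply by (q**-2): add exponents.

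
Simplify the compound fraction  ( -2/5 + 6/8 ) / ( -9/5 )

-7/36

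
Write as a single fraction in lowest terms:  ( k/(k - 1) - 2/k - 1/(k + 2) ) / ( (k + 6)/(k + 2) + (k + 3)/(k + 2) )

(k^3 - k^2 - k + 4)/(2*k^3 + 7*k^2 - 9*k)

Numerator: k/(k - 1) - 2/k - 1/(k + 2) = (k^3 - k^2 - k + 4)/(k^3 + k^2 - 2*k)
Denominator: (k + 6)/(k + 2) + (k + 3)/(k + 2) = (2*k + 9)/(k + 2)
Divide: ((k^3 - k^2 - k + 4)/(k^3 + k^2 - 2*k)) · ((k + 2)/(2*k + 9)) = (k^3 - k^2 - k + 4)/(2*k^3 + 7*k^2 - 9*k)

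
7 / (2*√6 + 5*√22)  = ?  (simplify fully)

Multiply numerator and denominator by -5*√22 + 2*√6.
Denominator becomes -526; numerator becomes -35*√22 + 14*√6.

(-14*√6 + 35*√22)/526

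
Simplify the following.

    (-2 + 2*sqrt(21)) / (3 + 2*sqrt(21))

Multiply numerator and denominator by -2*sqrt(21) + 3.
Denominator becomes -75; numerator becomes -90 + 10*sqrt(21).

(-2*sqrt(21) + 18)/15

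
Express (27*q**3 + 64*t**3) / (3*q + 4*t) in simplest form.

9*q**2 - 12*q*t + 16*t**2

Factor as (a+b)(a**2-ab+b**2) with a=(3*q), b=(4*t).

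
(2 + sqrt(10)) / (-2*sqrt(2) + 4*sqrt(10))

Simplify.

(sqrt(2) + sqrt(5) + 2*sqrt(10) + 10)/38

Multiply numerator and denominator by 2*sqrt(2) + 4*sqrt(10).
Denominator becomes 152; numerator becomes 4*sqrt(2) + 4*sqrt(5) + 8*sqrt(10) + 40.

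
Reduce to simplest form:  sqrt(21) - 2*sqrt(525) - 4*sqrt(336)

-25*sqrt(21)

sqrt(21) = sqrt(21); 2*sqrt(525) = 10*sqrt(21); 4*sqrt(336) = 16*sqrt(21)
Combine: (1 - 10 - 16)·sqrt(21) = -25*sqrt(21)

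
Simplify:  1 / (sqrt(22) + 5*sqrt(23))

(-sqrt(22) + 5*sqrt(23))/553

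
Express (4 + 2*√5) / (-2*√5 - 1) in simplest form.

(-16 - 6*√5)/19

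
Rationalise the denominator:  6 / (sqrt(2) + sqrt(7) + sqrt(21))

Group as (sqrt(7) + sqrt(21)) + sqrt(2); multiply by (sqrt(7) + sqrt(21)) - sqrt(2), then rationalise the remaining surd.

(-24*sqrt(7) - 39*sqrt(2) + 21*sqrt(6) + 18*sqrt(21))/22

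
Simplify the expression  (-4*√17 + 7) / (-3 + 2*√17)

(-115 + 2*√17)/59

Multiply numerator and denominator by -2*√17 - 3.
Denominator becomes -59; numerator becomes -2*√17 + 115.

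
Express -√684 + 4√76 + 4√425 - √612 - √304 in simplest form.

√684 = 6*√19; 4√76 = 8*√19; 4√425 = 20*√17; √612 = 6*√17; √304 = 4*√19

-2*√19 + 14*√17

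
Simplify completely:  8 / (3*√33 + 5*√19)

Multiply numerator and denominator by -3*√33 + 5*√19.
Denominator becomes 178; numerator becomes -24*√33 + 40*√19.

(-12*√33 + 20*√19)/89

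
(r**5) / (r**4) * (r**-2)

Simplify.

Quotient: r**1
Multiply by (r**-2): add exponents.

1/r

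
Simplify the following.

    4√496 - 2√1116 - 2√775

4√496 = 16*√31; 2√1116 = 12*√31; 2√775 = 10*√31
Combine: (16 - 12 - 10)·√31 = -6*√31

-6*√31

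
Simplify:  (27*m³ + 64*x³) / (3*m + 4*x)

(3*m)^3 + (4*x)^3 = (3*m + 4*x)(9*m² - 12*m*x + 16*x²).

9*m² - 12*m*x + 16*x²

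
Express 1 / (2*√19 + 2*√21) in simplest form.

Multiply numerator and denominator by -2*√19 + 2*√21.
Denominator becomes 8; numerator becomes -2*√19 + 2*√21.

(-√19 + √21)/4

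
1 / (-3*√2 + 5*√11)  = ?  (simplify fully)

Multiply numerator and denominator by 3*√2 + 5*√11.
Denominator becomes 257; numerator becomes 3*√2 + 5*√11.

(3*√2 + 5*√11)/257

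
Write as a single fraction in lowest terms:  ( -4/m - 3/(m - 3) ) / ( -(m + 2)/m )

(7*m - 12)/(m^2 - m - 6)

Numerator: -4/m - 3/(m - 3) = (-7*m + 12)/(m^2 - 3*m)
Denominator: -(m + 2)/m = (-m - 2)/m
Divide: ((-7*m + 12)/(m^2 - 3*m)) · (m/(-m - 2)) = (7*m - 12)/(m^2 - m - 6)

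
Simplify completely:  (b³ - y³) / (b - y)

b² + b*y + y²

Apply the difference-of-cubes factorisation and cancel (b - y).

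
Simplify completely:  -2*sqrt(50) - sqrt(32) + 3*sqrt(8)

2*sqrt(50) = 10*sqrt(2); sqrt(32) = 4*sqrt(2); 3*sqrt(8) = 6*sqrt(2)
Combine: (-10 - 4 + 6)·sqrt(2) = -8*sqrt(2)

-8*sqrt(2)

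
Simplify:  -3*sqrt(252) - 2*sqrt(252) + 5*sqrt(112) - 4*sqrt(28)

3*sqrt(252) = 18*sqrt(7); 2*sqrt(252) = 12*sqrt(7); 5*sqrt(112) = 20*sqrt(7); 4*sqrt(28) = 8*sqrt(7)
Combine: (-18 - 12 + 20 - 8)·sqrt(7) = -18*sqrt(7)

-18*sqrt(7)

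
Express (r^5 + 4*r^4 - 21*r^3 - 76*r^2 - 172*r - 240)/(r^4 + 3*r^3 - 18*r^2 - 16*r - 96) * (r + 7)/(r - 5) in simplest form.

(r^2 + 9*r + 14)/(r - 4)

Factor: r^5 + 4*r^4 - 21*r^3 - 76*r^2 - 172*r - 240 = (r^2 + r + 4)*(r + 6)*(r - 5)*(r + 2);  r^4 + 3*r^3 - 18*r^2 - 16*r - 96 = (r - 4)*(r + 6)*(r^2 + r + 4)
Cancel the common factors (r^2 + r + 4), (r - 5), (r + 6).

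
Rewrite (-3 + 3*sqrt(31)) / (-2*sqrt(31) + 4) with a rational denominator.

Multiply numerator and denominator by 4 + 2*sqrt(31).
Denominator becomes -108; numerator becomes 6*sqrt(31) + 174.

(-29 - sqrt(31))/18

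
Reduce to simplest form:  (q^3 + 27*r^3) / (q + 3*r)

(3*r)^3 + q^3 = (q + 3*r)(q^2 - 3*q*r + 9*r^2).

q^2 - 3*q*r + 9*r^2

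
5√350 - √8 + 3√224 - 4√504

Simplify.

-2*√2 + 13*√14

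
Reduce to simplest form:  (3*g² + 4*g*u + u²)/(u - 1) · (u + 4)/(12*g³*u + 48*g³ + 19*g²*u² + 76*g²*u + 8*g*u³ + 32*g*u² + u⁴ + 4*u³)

1/(4*g*u - 4*g + u² - u)

Factor: 3*g² + 4*g*u + u² = (3*g + u)·(g + u);  12*g³*u + 48*g³ + 19*g²*u² + 76*g²*u + 8*g*u³ + 32*g*u² + u⁴ + 4*u³ = (g + u)·(u + 4)·(3*g + u)·(4*g + u)
Cancel the common factors (u + 4), (g + u), (3*g + u).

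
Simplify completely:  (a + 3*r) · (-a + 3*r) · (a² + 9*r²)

((3*r)+a)((3*r)-a) = -a² + 9*r²; continue pairing.

-a⁴ + 81*r⁴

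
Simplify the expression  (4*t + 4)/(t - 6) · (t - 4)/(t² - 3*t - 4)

4/(t - 6)

Factor: 4*t + 4 = 4·(t + 1);  t² - 3*t - 4 = (t + 1)·(t - 4)
Cancel the common factors (t - 4), (t + 1).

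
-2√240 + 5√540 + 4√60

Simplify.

2√240 = 8*√15; 5√540 = 30*√15; 4√60 = 8*√15
Combine: (-8 + 30 + 8)·√15 = 30*√15

30*√15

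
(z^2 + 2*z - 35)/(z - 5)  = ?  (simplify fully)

z + 7

Factor: z^2 + 2*z - 35 = (z + 7)*(z - 5)
Cancel the common factor (z - 5).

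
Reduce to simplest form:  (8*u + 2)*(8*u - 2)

64*u^2 - 4

Difference of squares with P = 8*u, Q = 2.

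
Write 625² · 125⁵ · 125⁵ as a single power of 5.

5^38

625² = 5^8; 125⁵ = 5^15; 125⁵ = 5^15
Combine exponents: 5^38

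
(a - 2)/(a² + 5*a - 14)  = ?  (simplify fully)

Factor: a² + 5*a - 14 = (a - 2)·(a + 7)
Cancel the common factor (a - 2).

1/(a + 7)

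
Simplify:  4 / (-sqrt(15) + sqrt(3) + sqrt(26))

(-14*sqrt(15) - 8*sqrt(26) + 38*sqrt(3) + 6*sqrt(130))/29

Group as (sqrt(3) + sqrt(26)) - sqrt(15); multiply by (sqrt(3) + sqrt(26)) + sqrt(15), then rationalise the remaining surd.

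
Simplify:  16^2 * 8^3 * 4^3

16^2 = 2^8; 8^3 = 2^9; 4^3 = 2^6
Combine exponents: 2^23

2^23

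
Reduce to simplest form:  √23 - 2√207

-5*√23

√23 = √23; 2√207 = 6*√23
Combine: (1 - 6)·√23 = -5*√23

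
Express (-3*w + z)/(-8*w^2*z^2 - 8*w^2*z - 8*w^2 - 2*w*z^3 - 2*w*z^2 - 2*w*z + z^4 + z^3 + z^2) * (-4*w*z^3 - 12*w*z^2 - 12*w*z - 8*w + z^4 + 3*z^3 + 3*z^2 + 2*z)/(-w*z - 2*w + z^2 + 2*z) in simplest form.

Factor: -8*w^2*z^2 - 8*w^2*z - 8*w^2 - 2*w*z^3 - 2*w*z^2 - 2*w*z + z^4 + z^3 + z^2 = (z^2 + z + 1)*(2*w + z)*(-4*w + z);  -4*w*z^3 - 12*w*z^2 - 12*w*z - 8*w + z^4 + 3*z^3 + 3*z^2 + 2*z = (z^2 + z + 1)*(-4*w + z)*(z + 2);  -w*z - 2*w + z^2 + 2*z = (-w + z)*(z + 2)
Cancel the common factors (z^2 + z + 1), (-4*w + z), (z + 2).

(-3*w + z)/(-2*w^2 + w*z + z^2)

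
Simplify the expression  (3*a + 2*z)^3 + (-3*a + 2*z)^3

108*a^2*z + 16*z^3

Write as f((2*z),(3*a)) + f((2*z),-(3*a)) and expand.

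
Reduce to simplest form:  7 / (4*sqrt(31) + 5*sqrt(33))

Multiply numerator and denominator by -4*sqrt(31) + 5*sqrt(33).
Denominator becomes 329; numerator becomes -28*sqrt(31) + 35*sqrt(33).

(-4*sqrt(31) + 5*sqrt(33))/47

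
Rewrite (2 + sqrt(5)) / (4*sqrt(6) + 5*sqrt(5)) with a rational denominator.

Multiply numerator and denominator by -4*sqrt(6) + 5*sqrt(5).
Denominator becomes 29; numerator becomes -4*sqrt(30) - 8*sqrt(6) + 10*sqrt(5) + 25.

(-4*sqrt(30) - 8*sqrt(6) + 10*sqrt(5) + 25)/29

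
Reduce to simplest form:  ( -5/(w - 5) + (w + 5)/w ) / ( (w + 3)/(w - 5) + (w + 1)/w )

(w^2 - 5*w - 25)/(2*w^2 - w - 5)

Numerator: -5/(w - 5) + (w + 5)/w = (w^2 - 5*w - 25)/(w^2 - 5*w)
Denominator: (w + 3)/(w - 5) + (w + 1)/w = (2*w^2 - w - 5)/(w^2 - 5*w)
Divide: ((w^2 - 5*w - 25)/(w^2 - 5*w)) · ((w^2 - 5*w)/(2*w^2 - w - 5)) = (w^2 - 5*w - 25)/(2*w^2 - w - 5)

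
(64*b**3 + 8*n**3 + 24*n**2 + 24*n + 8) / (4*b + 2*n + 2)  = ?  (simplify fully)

16*b**2 - 8*b*n - 8*b + 4*n**2 + 8*n + 4

Factor as (a+b)(a**2-ab+b**2) with a=(4*b), b=(2*n + 2).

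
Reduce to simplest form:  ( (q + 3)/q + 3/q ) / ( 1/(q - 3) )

Numerator: (q + 3)/q + 3/q = (q + 6)/q
Denominator: 1/(q - 3) = 1/(q - 3)
Divide: ((q + 6)/q) · (q - 3) = (q^2 + 3*q - 18)/q

(q^2 + 3*q - 18)/q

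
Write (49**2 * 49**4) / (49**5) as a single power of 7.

49**2 = 7**4; 49**4 = 7**8; 49**5 = 7**10
Combine exponents: 7**2

7**2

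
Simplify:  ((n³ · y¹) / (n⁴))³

y³/n³

Inside the bracket: (n^-1) · y¹
Raise to the power 3: (n^-3) · y³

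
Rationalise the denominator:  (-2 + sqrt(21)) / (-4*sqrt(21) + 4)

(-19 + sqrt(21))/80

Multiply numerator and denominator by 4 + 4*sqrt(21).
Denominator becomes -320; numerator becomes -4*sqrt(21) + 76.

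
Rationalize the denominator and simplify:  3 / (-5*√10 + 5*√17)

Multiply numerator and denominator by 5*√10 + 5*√17.
Denominator becomes 175; numerator becomes 15*√10 + 15*√17.

(3*√10 + 3*√17)/35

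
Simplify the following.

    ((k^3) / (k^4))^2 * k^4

Inside the bracket: (k^-1)
Raise to the power 2: (k^-2)
Multiply by k^4: add exponents.

k^2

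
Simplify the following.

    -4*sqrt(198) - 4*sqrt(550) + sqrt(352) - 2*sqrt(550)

-38*sqrt(22)

4*sqrt(198) = 12*sqrt(22); 4*sqrt(550) = 20*sqrt(22); sqrt(352) = 4*sqrt(22); 2*sqrt(550) = 10*sqrt(22)
Combine: (-12 - 20 + 4 - 10)·sqrt(22) = -38*sqrt(22)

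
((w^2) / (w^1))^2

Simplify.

Inside the bracket: w^1
Raise to the power 2: w^2

w^2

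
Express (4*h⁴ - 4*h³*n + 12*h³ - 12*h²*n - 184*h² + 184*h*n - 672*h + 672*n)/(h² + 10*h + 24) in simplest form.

4*h² - 4*h*n - 28*h + 28*n

Factor: 4*h⁴ - 4*h³*n + 12*h³ - 12*h²*n - 184*h² + 184*h*n - 672*h + 672*n = 4·(h - 7)·(h + 6)·(h + 4)·(h - n);  h² + 10*h + 24 = (h + 4)·(h + 6)
Cancel the common factors (h + 6), (h + 4).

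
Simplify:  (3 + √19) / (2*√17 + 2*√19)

Multiply numerator and denominator by -2*√17 + 2*√19.
Denominator becomes 8; numerator becomes -2*√323 - 6*√17 + 6*√19 + 38.

(-√323 - 3*√17 + 3*√19 + 19)/4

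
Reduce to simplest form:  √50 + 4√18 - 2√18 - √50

6*√2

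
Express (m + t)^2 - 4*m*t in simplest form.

Expand the square and combine the 4*m*t term.

(m - t)^2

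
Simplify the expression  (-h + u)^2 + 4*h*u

(h + u)^2

After expansion: h^2 + 2*h*u + u^2 — a perfect-square trinomial.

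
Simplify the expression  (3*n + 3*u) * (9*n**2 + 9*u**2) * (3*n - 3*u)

Telescope via difference of squares: ((3*n)+(3*u))((3*n)-(3*u)) = 9*n**2 - 9*u**2, then repeat with the next factor.

81*n**4 - 81*u**4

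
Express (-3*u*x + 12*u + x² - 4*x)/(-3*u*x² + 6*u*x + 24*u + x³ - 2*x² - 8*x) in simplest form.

1/(x + 2)

Factor: -3*u*x + 12*u + x² - 4*x = (x - 4)·(-3*u + x);  -3*u*x² + 6*u*x + 24*u + x³ - 2*x² - 8*x = (x - 4)·(x + 2)·(-3*u + x)
Cancel the common factors (-3*u + x), (x - 4).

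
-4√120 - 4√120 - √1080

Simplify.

-22*√30

4√120 = 8*√30; 4√120 = 8*√30; √1080 = 6*√30
Combine: (-8 - 8 - 6)·√30 = -22*√30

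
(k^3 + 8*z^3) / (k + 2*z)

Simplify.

k^2 - 2*k*z + 4*z^2

Factor as (a+b)(a^2-ab+b^2) with a=(2*z), b=k.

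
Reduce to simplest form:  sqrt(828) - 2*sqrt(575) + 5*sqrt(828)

sqrt(828) = 6*sqrt(23); 2*sqrt(575) = 10*sqrt(23); 5*sqrt(828) = 30*sqrt(23)
Combine: (6 - 10 + 30)·sqrt(23) = 26*sqrt(23)

26*sqrt(23)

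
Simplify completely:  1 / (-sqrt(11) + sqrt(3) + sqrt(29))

(-37*sqrt(3) - 2*sqrt(957) + 21*sqrt(11) + 15*sqrt(29))/93

Group as (sqrt(3) + sqrt(29)) - sqrt(11); multiply by (sqrt(3) + sqrt(29)) + sqrt(11), then rationalise the remaining surd.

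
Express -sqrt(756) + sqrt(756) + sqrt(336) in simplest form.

sqrt(756) = 6*sqrt(21); sqrt(756) = 6*sqrt(21); sqrt(336) = 4*sqrt(21)
Combine: (-6 + 6 + 4)·sqrt(21) = 4*sqrt(21)

4*sqrt(21)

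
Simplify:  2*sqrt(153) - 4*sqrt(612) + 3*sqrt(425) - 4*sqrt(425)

-23*sqrt(17)

2*sqrt(153) = 6*sqrt(17); 4*sqrt(612) = 24*sqrt(17); 3*sqrt(425) = 15*sqrt(17); 4*sqrt(425) = 20*sqrt(17)
Combine: (6 - 24 + 15 - 20)·sqrt(17) = -23*sqrt(17)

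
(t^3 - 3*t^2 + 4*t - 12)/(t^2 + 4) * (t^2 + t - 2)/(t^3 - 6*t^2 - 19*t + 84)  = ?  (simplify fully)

(t^2 + t - 2)/(t^2 - 3*t - 28)

Factor: t^3 - 3*t^2 + 4*t - 12 = (t^2 + 4)*(t - 3);  t^2 + t - 2 = (t - 1)*(t + 2);  t^3 - 6*t^2 - 19*t + 84 = (t - 7)*(t - 3)*(t + 4)
Cancel the common factors (t^2 + 4), (t - 3).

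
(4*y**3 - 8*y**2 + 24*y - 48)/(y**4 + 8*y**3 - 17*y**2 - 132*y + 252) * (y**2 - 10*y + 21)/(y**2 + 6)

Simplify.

(4*y - 28)/(y**2 + 13*y + 42)

Factor: 4*y**3 - 8*y**2 + 24*y - 48 = 4*(y - 2)*(y**2 + 6);  y**4 + 8*y**3 - 17*y**2 - 132*y + 252 = (y - 2)*(y + 7)*(y + 6)*(y - 3);  y**2 - 10*y + 21 = (y - 3)*(y - 7)
Cancel the common factors (y**2 + 6), (y - 3), (y - 2).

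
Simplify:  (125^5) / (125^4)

125^5 = 5^15; 125^4 = 5^12
Combine exponents: 5^3

5^3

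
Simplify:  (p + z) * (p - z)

p^2 - z^2

(p+z)(p-z) = p^2 - z^2.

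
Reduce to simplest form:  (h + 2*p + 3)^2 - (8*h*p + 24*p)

(h - 2*p + 3)^2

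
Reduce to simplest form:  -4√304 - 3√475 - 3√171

4√304 = 16*√19; 3√475 = 15*√19; 3√171 = 9*√19
Combine: (-16 - 15 - 9)·√19 = -40*√19

-40*√19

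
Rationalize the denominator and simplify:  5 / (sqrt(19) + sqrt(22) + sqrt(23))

Group as (sqrt(22) + sqrt(23)) + sqrt(19); multiply by (sqrt(22) + sqrt(23)) - sqrt(19), then rationalise the remaining surd.

(-5*sqrt(9614) + 45*sqrt(23) + 50*sqrt(22) + 65*sqrt(19))/674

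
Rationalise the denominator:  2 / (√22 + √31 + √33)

Group as (√22 + √31) + √33; multiply by (√22 + √31) - √33, then rationalise the remaining surd.

(-11*√186 + 10*√33 + 12*√31 + 21*√22)/582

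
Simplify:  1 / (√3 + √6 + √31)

(-14*√6 - 17*√3 + 3*√62 + 11*√31)/206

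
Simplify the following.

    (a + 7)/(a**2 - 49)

1/(a - 7)

Factor: a**2 - 49 = (a - 7)*(a + 7)
Cancel the common factor (a + 7).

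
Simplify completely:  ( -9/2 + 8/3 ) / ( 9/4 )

-22/27

Numerator: -9/2 + 8/3 = -11/6
Denominator: 9/4 = 9/4
Divide: (-11/6) · (4/9) = -22/27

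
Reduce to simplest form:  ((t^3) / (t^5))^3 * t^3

t^(-3)

Inside the bracket: (t^-2)
Raise to the power 3: (t^-6)
Multiply by t^3: add exponents.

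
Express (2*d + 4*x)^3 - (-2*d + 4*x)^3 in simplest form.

16*d*(d^2 + 12*x^2)

Binomially expand both and collect terms in (4*x), (2*d).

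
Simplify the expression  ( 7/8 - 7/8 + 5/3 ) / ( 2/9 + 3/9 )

3

Numerator: 7/8 - 7/8 + 5/3 = 5/3
Denominator: 2/9 + 3/9 = 5/9
Divide: (5/3) · (9/5) = 3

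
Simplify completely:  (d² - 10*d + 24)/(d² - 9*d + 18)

Factor: d² - 10*d + 24 = (d - 4)·(d - 6);  d² - 9*d + 18 = (d - 6)·(d - 3)
Cancel the common factor (d - 6).

(d - 4)/(d - 3)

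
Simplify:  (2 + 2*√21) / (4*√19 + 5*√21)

(-8*√399 - 8*√19 + 10*√21 + 210)/221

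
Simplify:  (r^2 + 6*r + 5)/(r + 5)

Factor: r^2 + 6*r + 5 = (r + 5)*(r + 1)
Cancel the common factor (r + 5).

r + 1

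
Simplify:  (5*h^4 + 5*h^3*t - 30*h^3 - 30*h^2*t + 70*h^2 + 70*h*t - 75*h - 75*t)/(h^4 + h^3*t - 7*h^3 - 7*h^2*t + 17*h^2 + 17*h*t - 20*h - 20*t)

(5*h - 15)/(h - 4)

Factor: 5*h^4 + 5*h^3*t - 30*h^3 - 30*h^2*t + 70*h^2 + 70*h*t - 75*h - 75*t = 5*(h^2 - 3*h + 5)*(h + t)*(h - 3);  h^4 + h^3*t - 7*h^3 - 7*h^2*t + 17*h^2 + 17*h*t - 20*h - 20*t = (h - 4)*(h^2 - 3*h + 5)*(h + t)
Cancel the common factors (h^2 - 3*h + 5), (h + t).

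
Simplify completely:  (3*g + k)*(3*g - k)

(3*g)**2 - (k)**2 = 9*g**2 - k**2.

9*g**2 - k**2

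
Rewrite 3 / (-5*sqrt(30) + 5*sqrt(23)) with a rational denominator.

Multiply numerator and denominator by 5*sqrt(23) + 5*sqrt(30).
Denominator becomes -175; numerator becomes 15*sqrt(23) + 15*sqrt(30).

(-3*sqrt(30) - 3*sqrt(23))/35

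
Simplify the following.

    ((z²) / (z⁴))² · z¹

z^(-3)

Inside the bracket: (z^-2)
Raise to the power 2: (z^-4)
Multiply by z¹: add exponents.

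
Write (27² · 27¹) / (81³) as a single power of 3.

27² = 3^6; 27¹ = 3^3; 81³ = 3^12
Combine exponents: 3^(-3)

3^(-3)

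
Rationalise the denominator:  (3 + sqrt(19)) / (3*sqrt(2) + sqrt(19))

-3*sqrt(38) - 9*sqrt(2) + 3*sqrt(19) + 19

Multiply numerator and denominator by -3*sqrt(2) + sqrt(19).
Denominator becomes 1; numerator becomes -3*sqrt(38) - 9*sqrt(2) + 3*sqrt(19) + 19.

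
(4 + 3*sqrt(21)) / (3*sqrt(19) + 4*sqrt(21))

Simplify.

(-9*sqrt(399) - 12*sqrt(19) + 16*sqrt(21) + 252)/165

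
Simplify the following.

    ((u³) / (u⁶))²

Inside the bracket: (u^-3)
Raise to the power 2: (u^-6)

u^(-6)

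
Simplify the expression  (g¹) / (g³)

Quotient: (g^-2)

g^(-2)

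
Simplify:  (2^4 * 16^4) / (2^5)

2^15

2^4 = 2^4; 16^4 = 2^16; 2^5 = 2^5
Combine exponents: 2^15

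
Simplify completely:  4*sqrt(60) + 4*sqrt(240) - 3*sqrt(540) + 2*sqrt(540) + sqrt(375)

23*sqrt(15)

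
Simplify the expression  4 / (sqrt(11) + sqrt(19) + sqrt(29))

Group as (sqrt(11) + sqrt(29)) + sqrt(19); multiply by (sqrt(11) + sqrt(29)) - sqrt(19), then rationalise the remaining surd.

(-8*sqrt(6061) + 4*sqrt(29) + 84*sqrt(19) + 148*sqrt(11))/835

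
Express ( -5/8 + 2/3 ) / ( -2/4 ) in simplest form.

-1/12

Numerator: -5/8 + 2/3 = 1/24
Denominator: -2/4 = -1/2
Divide: (1/24) · (-2) = -1/12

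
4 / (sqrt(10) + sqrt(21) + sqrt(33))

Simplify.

(-6*sqrt(770) - 2*sqrt(33) + 22*sqrt(21) + 44*sqrt(10))/209

Group as (sqrt(10) + sqrt(33)) + sqrt(21); multiply by (sqrt(10) + sqrt(33)) - sqrt(21), then rationalise the remaining surd.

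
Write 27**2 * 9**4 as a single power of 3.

3**14

27**2 = 3**6; 9**4 = 3**8
Combine exponents: 3**14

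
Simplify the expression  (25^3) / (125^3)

5^(-3)

25^3 = 5^6; 125^3 = 5^9
Combine exponents: 5^(-3)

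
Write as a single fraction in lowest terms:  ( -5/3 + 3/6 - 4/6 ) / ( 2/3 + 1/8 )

-44/19

Numerator: -5/3 + 3/6 - 4/6 = -11/6
Denominator: 2/3 + 1/8 = 19/24
Divide: (-11/6) · (24/19) = -44/19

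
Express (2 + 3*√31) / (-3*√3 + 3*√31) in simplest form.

(2*√3 + 2*√31 + 3*√93 + 93)/84

Multiply numerator and denominator by 3*√3 + 3*√31.
Denominator becomes 252; numerator becomes 6*√3 + 6*√31 + 9*√93 + 279.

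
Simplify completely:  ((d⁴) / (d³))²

d²

Inside the bracket: d¹
Raise to the power 2: d²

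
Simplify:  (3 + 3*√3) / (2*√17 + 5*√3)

(-6*√51 - 6*√17 + 15*√3 + 45)/7

Multiply numerator and denominator by -2*√17 + 5*√3.
Denominator becomes 7; numerator becomes -6*√51 - 6*√17 + 15*√3 + 45.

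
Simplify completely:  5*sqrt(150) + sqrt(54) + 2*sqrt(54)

5*sqrt(150) = 25*sqrt(6); sqrt(54) = 3*sqrt(6); 2*sqrt(54) = 6*sqrt(6)
Combine: (25 + 3 + 6)·sqrt(6) = 34*sqrt(6)

34*sqrt(6)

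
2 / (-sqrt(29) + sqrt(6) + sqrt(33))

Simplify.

(-5*sqrt(29) + sqrt(33) + 28*sqrt(6) + 3*sqrt(638))/173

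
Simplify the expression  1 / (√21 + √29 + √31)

Group as (√21 + √29) + √31; multiply by (√21 + √29) - √31, then rationalise the remaining surd.

(-2*√18879 + 19*√31 + 23*√29 + 39*√21)/2075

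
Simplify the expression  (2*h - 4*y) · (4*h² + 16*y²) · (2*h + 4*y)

16*h⁴ - 256*y⁴

((2*h)+(4*y))((2*h)-(4*y)) = 4*h² - 16*y²; continue pairing.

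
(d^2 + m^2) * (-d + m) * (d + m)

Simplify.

Pair the conjugate factors: (m+d)(m-d) = -d^2 + m^2, then repeat with the next factor.

-d^4 + m^4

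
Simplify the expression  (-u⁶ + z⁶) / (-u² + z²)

-u⁶ + z⁶ factors as (-u + z)*(u + z)*(u² - u*z + z²)*(u² + u*z + z²).

u⁴ + u²*z² + z⁴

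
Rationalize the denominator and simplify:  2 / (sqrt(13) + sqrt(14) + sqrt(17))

Group as (sqrt(13) + sqrt(14)) + sqrt(17); multiply by (sqrt(13) + sqrt(14)) - sqrt(17), then rationalise the remaining surd.

(-sqrt(3094) + 5*sqrt(17) + 8*sqrt(14) + 9*sqrt(13))/157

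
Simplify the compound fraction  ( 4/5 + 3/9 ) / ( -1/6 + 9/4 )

68/125

Numerator: 4/5 + 3/9 = 17/15
Denominator: -1/6 + 9/4 = 25/12
Divide: (17/15) · (12/25) = 68/125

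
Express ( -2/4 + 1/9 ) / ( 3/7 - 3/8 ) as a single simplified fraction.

-196/27

Numerator: -2/4 + 1/9 = -7/18
Denominator: 3/7 - 3/8 = 3/56
Divide: (-7/18) · (56/3) = -196/27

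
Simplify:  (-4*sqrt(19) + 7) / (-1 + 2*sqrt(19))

(-29 + 2*sqrt(19))/15

Multiply numerator and denominator by -2*sqrt(19) - 1.
Denominator becomes -75; numerator becomes -10*sqrt(19) + 145.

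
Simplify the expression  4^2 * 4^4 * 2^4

2^16

4^2 = 2^4; 4^4 = 2^8; 2^4 = 2^4
Combine exponents: 2^16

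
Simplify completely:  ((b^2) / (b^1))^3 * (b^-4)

Inside the bracket: b^1
Raise to the power 3: b^3
Multiply by (b^-4): add exponents.

1/b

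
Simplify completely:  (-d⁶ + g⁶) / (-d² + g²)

d⁴ + d²*g² + g⁴

Difference of sixth powers: factor out (-d² + g²).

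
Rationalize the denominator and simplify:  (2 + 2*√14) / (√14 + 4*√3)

Multiply numerator and denominator by -4*√3 + √14.
Denominator becomes -34; numerator becomes -8*√42 - 8*√3 + 2*√14 + 28.

(-14 - √14 + 4*√3 + 4*√42)/17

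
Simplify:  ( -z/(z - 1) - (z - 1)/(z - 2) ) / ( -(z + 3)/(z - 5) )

(2*z^3 - 14*z^2 + 21*z - 5)/(z^3 - 7*z + 6)

Numerator: -z/(z - 1) - (z - 1)/(z - 2) = (-2*z^2 + 4*z - 1)/(z^2 - 3*z + 2)
Denominator: -(z + 3)/(z - 5) = (-z - 3)/(z - 5)
Divide: ((-2*z^2 + 4*z - 1)/(z^2 - 3*z + 2)) · ((z - 5)/(-z - 3)) = (2*z^3 - 14*z^2 + 21*z - 5)/(z^3 - 7*z + 6)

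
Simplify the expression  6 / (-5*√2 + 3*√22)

(15*√2 + 9*√22)/74

Multiply numerator and denominator by 5*√2 + 3*√22.
Denominator becomes 148; numerator becomes 30*√2 + 18*√22.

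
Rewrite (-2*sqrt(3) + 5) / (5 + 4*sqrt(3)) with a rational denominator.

Multiply numerator and denominator by -4*sqrt(3) + 5.
Denominator becomes -23; numerator becomes -30*sqrt(3) + 49.

(-49 + 30*sqrt(3))/23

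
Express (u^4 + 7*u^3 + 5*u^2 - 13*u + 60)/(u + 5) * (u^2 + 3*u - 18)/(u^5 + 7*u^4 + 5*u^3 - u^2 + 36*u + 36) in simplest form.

Factor: u^4 + 7*u^3 + 5*u^2 - 13*u + 60 = (u + 5)*(u + 4)*(u^2 - 2*u + 3);  u^2 + 3*u - 18 = (u - 3)*(u + 6);  u^5 + 7*u^4 + 5*u^3 - u^2 + 36*u + 36 = (u + 6)*(u + 2)*(u^2 - 2*u + 3)*(u + 1)
Cancel the common factors (u^2 - 2*u + 3), (u + 6), (u + 5).

(u^2 + u - 12)/(u^2 + 3*u + 2)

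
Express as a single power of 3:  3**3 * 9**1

3**3 = 3**3; 9**1 = 3**2
Combine exponents: 3**5

3**5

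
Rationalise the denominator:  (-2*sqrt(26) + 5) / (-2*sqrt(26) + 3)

Multiply numerator and denominator by 3 + 2*sqrt(26).
Denominator becomes -95; numerator becomes -89 + 4*sqrt(26).

(-4*sqrt(26) + 89)/95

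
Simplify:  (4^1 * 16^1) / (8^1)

2^3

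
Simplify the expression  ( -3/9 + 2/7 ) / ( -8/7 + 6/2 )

Numerator: -3/9 + 2/7 = -1/21
Denominator: -8/7 + 6/2 = 13/7
Divide: (-1/21) · (7/13) = -1/39

-1/39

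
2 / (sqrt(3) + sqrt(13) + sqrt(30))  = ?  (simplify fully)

(-10*sqrt(13) - 20*sqrt(3) + 3*sqrt(130) + 7*sqrt(30))/10

Group as (sqrt(13) + sqrt(30)) + sqrt(3); multiply by (sqrt(13) + sqrt(30)) - sqrt(3), then rationalise the remaining surd.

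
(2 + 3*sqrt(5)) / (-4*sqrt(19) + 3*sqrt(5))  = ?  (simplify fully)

(-12*sqrt(95) - 45 - 8*sqrt(19) - 6*sqrt(5))/259

Multiply numerator and denominator by 3*sqrt(5) + 4*sqrt(19).
Denominator becomes -259; numerator becomes 6*sqrt(5) + 8*sqrt(19) + 45 + 12*sqrt(95).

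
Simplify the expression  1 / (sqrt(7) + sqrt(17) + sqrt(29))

Group as (sqrt(17) + sqrt(29)) + sqrt(7); multiply by (sqrt(17) + sqrt(29)) - sqrt(7), then rationalise the remaining surd.

(-2*sqrt(3451) - 5*sqrt(29) + 19*sqrt(17) + 39*sqrt(7))/451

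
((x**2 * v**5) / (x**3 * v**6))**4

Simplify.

Inside the bracket: (x**-1) * (v**-1)
Raise to the power 4: (x**-4) * (v**-4)

1/(v**4*x**4)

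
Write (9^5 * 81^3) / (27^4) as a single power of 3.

3^10

9^5 = 3^10; 81^3 = 3^12; 27^4 = 3^12
Combine exponents: 3^10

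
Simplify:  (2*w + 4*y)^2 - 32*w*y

Expanding gives 4*w^2 - 16*w*y + 16*y^2, a perfect square.

4*(w - 2*y)^2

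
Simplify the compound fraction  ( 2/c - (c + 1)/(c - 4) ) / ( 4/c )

(-c^2 + c - 8)/(4*c - 16)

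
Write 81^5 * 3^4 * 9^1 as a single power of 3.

3^26

81^5 = 3^20; 3^4 = 3^4; 9^1 = 3^2
Combine exponents: 3^26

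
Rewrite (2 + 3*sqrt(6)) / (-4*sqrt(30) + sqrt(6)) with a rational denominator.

(-36*sqrt(5) - 4*sqrt(30) - 9 - sqrt(6))/237

Multiply numerator and denominator by sqrt(6) + 4*sqrt(30).
Denominator becomes -474; numerator becomes 2*sqrt(6) + 18 + 8*sqrt(30) + 72*sqrt(5).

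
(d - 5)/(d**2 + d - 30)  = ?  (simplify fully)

Factor: d**2 + d - 30 = (d + 6)*(d - 5)
Cancel the common factor (d - 5).

1/(d + 6)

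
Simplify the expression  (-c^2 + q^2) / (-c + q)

c + q

Difference of squares: factor out (-c + q).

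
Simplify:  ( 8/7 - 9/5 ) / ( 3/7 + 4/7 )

Numerator: 8/7 - 9/5 = -23/35
Denominator: 3/7 + 4/7 = 1
Divide: (-23/35) · (1) = -23/35

-23/35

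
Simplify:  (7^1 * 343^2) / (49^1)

7^1 = 7^1; 343^2 = 7^6; 49^1 = 7^2
Combine exponents: 7^5

7^5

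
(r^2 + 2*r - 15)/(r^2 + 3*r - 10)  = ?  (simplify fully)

Factor: r^2 + 2*r - 15 = (r - 3)*(r + 5);  r^2 + 3*r - 10 = (r - 2)*(r + 5)
Cancel the common factor (r + 5).

(r - 3)/(r - 2)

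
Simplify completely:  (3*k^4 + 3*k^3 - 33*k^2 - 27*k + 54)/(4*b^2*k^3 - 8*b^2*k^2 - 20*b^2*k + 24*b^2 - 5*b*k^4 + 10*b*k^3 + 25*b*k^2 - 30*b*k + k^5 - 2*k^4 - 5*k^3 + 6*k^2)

(3*k + 9)/(4*b^2 - 5*b*k + k^2)

Factor: 3*k^4 + 3*k^3 - 33*k^2 - 27*k + 54 = 3*(k - 1)*(k + 2)*(k + 3)*(k - 3);  4*b^2*k^3 - 8*b^2*k^2 - 20*b^2*k + 24*b^2 - 5*b*k^4 + 10*b*k^3 + 25*b*k^2 - 30*b*k + k^5 - 2*k^4 - 5*k^3 + 6*k^2 = (k + 2)*(k - 3)*(-4*b + k)*(k - 1)*(-b + k)
Cancel the common factors (k - 3), (k + 2), (k - 1).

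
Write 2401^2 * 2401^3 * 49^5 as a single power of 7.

2401^2 = 7^8; 2401^3 = 7^12; 49^5 = 7^10
Combine exponents: 7^30

7^30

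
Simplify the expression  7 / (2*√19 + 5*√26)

(-2*√19 + 5*√26)/82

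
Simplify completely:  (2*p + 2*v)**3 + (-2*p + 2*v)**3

Binomially expand both and collect terms in (2*v), (2*p).

16*v*(3*p**2 + v**2)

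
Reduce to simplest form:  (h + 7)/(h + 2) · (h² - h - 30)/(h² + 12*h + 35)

(h - 6)/(h + 2)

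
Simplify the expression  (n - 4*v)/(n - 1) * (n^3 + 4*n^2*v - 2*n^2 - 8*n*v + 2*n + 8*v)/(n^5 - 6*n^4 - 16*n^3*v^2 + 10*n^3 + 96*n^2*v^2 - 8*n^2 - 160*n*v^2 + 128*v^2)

Factor: n^3 + 4*n^2*v - 2*n^2 - 8*n*v + 2*n + 8*v = (n^2 - 2*n + 2)*(n + 4*v);  n^5 - 6*n^4 - 16*n^3*v^2 + 10*n^3 + 96*n^2*v^2 - 8*n^2 - 160*n*v^2 + 128*v^2 = (n - 4*v)*(n - 4)*(n^2 - 2*n + 2)*(n + 4*v)
Cancel the common factors (n^2 - 2*n + 2), (n - 4*v), (n + 4*v).

1/(n^2 - 5*n + 4)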